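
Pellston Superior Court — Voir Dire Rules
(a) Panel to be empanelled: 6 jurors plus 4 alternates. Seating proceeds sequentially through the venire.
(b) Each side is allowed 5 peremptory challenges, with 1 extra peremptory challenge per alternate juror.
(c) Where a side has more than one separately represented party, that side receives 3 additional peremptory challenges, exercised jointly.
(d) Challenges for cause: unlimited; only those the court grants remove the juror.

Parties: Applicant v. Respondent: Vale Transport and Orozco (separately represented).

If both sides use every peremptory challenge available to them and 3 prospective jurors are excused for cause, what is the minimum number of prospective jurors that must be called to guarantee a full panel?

Seats to fill: 6 + 4 alternates = 10.
Peremptories — Applicant: 5 + 1×4 = 9; Respondent: 5 + 1×4 + 3 = 12; total 21.
For-cause removals: 3.
Minimum venire: 10 + 21 + 3 = 34.

34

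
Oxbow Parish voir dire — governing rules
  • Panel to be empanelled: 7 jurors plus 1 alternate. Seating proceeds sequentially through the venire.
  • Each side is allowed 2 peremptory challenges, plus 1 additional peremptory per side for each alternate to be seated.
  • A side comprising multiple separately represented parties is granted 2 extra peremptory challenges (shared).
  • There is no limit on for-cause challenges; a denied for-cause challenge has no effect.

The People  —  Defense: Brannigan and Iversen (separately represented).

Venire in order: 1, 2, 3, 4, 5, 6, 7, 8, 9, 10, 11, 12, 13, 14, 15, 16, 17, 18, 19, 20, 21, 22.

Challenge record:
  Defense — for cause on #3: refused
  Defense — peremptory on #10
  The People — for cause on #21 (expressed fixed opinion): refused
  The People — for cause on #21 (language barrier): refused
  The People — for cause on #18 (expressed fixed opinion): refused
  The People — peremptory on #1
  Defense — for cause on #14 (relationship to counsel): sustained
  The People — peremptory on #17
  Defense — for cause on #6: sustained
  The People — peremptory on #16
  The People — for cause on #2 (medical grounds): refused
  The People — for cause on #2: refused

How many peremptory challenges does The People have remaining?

The People allotment: 2 base + 1 × 1 alternate = 3.
The People peremptories used: #1, #17, #16 — 3 (for-cause on #21, #21, #18, #2, #2 don't count).
Remaining: 3 − 3 = 0.

0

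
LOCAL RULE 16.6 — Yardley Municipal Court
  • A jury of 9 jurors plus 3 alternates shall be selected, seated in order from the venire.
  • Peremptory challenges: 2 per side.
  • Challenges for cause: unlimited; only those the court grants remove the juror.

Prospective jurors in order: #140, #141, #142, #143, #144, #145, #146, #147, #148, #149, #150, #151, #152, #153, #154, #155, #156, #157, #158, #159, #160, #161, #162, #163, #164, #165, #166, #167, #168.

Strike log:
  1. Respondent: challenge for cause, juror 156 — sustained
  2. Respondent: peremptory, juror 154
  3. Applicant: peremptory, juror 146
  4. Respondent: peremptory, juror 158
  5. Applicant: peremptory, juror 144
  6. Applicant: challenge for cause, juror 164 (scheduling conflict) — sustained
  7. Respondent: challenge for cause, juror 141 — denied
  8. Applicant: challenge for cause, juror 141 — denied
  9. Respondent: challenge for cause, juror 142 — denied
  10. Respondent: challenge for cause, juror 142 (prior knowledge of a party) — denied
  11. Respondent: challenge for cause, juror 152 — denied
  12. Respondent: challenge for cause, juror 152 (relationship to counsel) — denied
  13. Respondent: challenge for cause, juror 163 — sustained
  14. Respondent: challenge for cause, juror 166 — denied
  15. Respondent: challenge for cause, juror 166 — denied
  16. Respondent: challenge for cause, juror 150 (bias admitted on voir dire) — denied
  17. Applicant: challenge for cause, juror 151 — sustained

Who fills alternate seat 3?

Removed: #144, #146, #151, #154, #156, #158, #163, #164. (#141, #142, #150, #152, #166 stay — for-cause denied.)
Seating in order: seats 1–9 → #140, #141, #142, #143, #145, #147, #148, #149, #150; alternates → #152, #153, #155.
So alternate 3 is #155.

155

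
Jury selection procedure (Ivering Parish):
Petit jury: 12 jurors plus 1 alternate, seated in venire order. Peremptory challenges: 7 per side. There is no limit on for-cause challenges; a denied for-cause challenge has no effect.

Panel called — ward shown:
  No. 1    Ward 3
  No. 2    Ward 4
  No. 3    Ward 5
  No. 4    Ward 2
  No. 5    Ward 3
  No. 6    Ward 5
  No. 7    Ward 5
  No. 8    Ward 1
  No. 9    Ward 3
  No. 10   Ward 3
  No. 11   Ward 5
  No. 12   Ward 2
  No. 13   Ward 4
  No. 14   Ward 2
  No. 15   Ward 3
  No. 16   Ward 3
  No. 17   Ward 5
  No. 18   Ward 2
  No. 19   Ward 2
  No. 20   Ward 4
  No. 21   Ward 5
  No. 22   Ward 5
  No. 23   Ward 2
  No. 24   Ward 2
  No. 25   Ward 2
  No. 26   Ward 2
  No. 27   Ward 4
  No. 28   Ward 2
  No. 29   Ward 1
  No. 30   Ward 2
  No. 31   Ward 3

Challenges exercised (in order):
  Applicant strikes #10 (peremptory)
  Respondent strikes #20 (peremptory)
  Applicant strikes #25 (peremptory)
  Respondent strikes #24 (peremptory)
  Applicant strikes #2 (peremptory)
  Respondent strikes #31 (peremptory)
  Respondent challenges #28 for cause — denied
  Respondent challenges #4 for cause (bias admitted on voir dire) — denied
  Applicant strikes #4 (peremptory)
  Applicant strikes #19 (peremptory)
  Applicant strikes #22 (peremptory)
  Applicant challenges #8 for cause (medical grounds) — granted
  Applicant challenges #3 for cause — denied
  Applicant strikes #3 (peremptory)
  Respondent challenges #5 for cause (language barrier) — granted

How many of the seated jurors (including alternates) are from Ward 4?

1

Removed: #2, #3, #4, #5, #8, #10, #19, #20, #22, #24, #25, #31.
Seated (13 incl. alternates): #1, #6, #7, #9, #11, #12, #13, #14, #15, #16, #17, #18, #21.
Of those, in Ward 4: #13 → 1.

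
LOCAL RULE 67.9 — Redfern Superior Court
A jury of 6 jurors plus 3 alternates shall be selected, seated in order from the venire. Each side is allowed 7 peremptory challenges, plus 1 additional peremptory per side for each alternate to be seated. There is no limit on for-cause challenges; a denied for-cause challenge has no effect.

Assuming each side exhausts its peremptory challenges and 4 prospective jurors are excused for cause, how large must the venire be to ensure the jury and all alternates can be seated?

Seats to fill: 6 + 3 alternates = 9.
Peremptories: 7 + 1×3 = 10 per side × 2 sides = 20.
For-cause removals: 4.
Minimum venire: 9 + 20 + 4 = 33.

33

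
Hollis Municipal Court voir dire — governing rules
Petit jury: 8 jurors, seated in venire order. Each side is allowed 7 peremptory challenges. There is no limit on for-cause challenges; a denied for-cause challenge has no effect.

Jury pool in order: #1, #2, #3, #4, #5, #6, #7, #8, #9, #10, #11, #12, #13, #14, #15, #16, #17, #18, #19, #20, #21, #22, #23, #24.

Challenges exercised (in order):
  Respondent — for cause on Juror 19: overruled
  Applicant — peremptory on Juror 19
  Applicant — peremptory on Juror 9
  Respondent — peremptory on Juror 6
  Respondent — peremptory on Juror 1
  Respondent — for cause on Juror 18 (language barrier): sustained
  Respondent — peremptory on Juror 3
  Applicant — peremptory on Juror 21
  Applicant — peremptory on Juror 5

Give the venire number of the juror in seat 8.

13

Removed: #1, #3, #5, #6, #9, #18, #19, #21.
Seating in order: seats 1–8 → #2, #4, #7, #8, #10, #11, #12, #13.
So seat 8 is #13.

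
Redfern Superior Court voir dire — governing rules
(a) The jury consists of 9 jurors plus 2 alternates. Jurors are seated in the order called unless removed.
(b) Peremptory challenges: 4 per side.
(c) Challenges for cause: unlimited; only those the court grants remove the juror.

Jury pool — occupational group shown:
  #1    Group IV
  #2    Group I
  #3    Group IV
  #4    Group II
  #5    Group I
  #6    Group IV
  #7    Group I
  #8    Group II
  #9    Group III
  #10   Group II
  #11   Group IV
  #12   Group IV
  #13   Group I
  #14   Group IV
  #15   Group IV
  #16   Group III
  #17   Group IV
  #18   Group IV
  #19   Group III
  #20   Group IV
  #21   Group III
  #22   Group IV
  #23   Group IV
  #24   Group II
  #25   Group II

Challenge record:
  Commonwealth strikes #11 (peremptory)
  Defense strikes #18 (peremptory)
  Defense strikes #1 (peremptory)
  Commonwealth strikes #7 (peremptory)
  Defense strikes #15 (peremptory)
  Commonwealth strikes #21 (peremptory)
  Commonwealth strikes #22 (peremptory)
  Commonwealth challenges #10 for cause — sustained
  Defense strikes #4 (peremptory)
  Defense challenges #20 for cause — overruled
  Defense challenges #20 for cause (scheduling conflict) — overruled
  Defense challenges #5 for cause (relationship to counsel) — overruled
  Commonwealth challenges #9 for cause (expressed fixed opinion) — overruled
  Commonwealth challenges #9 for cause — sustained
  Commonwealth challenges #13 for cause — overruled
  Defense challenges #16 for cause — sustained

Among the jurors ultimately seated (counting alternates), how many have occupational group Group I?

Removed: #1, #4, #7, #9, #10, #11, #15, #16, #18, #21, #22.
Seated (11 incl. alternates): #2, #3, #5, #6, #8, #12, #13, #14, #17, #19, #20.
Of those, in Group I: #2, #5, #13 → 3.

3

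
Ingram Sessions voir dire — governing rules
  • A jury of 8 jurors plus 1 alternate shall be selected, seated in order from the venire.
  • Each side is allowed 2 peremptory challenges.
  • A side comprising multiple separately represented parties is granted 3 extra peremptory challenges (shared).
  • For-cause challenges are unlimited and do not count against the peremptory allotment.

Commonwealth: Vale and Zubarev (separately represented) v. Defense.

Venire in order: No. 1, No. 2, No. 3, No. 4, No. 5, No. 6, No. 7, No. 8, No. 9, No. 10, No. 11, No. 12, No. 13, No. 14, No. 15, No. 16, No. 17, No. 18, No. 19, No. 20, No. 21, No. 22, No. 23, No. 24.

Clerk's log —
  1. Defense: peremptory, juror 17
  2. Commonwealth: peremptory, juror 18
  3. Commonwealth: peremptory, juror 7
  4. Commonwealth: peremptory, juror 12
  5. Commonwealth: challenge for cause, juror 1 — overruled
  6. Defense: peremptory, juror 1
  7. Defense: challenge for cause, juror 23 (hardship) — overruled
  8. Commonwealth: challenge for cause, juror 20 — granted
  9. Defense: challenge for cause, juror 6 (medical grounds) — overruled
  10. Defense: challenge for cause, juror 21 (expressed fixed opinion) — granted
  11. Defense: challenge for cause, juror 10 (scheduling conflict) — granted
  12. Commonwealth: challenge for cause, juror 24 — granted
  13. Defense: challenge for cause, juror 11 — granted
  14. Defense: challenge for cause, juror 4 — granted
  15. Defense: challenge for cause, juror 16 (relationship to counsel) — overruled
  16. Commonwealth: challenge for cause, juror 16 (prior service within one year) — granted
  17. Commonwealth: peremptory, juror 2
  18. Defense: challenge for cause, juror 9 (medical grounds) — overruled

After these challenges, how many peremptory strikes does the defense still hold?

Defense allotment: 2.
Defense peremptories used: #17, #1 — 2 (for-cause on #23, #6, #21, #10, #11, #4, #16, #9 don't count).
Remaining: 2 − 2 = 0.

0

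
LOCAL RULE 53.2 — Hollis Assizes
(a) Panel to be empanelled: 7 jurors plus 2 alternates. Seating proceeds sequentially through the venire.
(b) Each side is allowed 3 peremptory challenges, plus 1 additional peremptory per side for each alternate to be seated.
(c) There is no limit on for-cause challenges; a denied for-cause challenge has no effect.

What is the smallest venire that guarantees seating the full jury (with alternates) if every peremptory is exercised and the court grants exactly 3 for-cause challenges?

22

Seats to fill: 7 + 2 alternates = 9.
Peremptories: 3 + 1×2 = 5 per side × 2 sides = 10.
For-cause removals: 3.
Minimum venire: 9 + 10 + 3 = 22.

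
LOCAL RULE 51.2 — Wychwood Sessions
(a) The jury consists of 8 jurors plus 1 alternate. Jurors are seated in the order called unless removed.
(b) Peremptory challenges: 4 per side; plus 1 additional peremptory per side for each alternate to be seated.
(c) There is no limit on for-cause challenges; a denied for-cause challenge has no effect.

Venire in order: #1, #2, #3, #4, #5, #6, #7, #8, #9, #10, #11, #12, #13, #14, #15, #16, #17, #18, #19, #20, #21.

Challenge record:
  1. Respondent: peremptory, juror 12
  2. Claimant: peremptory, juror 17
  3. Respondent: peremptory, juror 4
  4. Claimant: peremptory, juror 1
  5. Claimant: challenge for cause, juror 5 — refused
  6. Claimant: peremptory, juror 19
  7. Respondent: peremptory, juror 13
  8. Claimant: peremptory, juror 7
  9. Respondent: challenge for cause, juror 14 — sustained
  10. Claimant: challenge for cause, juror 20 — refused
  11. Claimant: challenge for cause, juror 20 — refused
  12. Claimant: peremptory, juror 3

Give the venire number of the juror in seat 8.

Removed: #1, #3, #4, #7, #12, #13, #14, #17, #19. (#5, #20 stay — for-cause denied.)
Seating in order: seats 1–8 → #2, #5, #6, #8, #9, #10, #11, #15; alternates → #16.
So seat 8 is #15.

15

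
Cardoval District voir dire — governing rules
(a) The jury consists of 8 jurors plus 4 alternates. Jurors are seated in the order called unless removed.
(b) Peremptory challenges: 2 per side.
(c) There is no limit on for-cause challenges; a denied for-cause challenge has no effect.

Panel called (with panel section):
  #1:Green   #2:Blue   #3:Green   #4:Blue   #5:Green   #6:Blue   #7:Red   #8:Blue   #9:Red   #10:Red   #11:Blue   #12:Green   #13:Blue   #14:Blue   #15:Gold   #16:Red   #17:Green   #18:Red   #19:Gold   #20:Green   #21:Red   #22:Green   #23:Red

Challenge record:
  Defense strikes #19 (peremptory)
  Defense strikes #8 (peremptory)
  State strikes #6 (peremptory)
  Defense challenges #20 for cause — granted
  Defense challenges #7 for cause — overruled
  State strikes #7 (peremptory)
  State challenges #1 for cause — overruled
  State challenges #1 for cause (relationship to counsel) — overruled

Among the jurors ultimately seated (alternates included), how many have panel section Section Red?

Removed: #6, #7, #8, #19, #20.
Seated (12 incl. alternates): #1, #2, #3, #4, #5, #9, #10, #11, #12, #13, #14, #15.
Of those, in Section Red: #9, #10 → 2.

2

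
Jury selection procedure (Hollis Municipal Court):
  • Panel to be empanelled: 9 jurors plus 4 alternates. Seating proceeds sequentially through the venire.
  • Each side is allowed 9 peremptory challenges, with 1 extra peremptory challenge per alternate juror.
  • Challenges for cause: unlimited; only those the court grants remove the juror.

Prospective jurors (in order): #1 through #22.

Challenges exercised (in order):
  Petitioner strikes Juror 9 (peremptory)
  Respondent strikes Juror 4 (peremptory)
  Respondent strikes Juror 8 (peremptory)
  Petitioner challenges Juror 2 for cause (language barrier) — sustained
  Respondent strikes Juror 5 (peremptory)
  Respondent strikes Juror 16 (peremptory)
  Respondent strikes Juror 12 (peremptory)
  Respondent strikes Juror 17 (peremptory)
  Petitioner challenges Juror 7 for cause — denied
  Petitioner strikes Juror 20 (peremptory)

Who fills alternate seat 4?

22

Removed: #2, #4, #5, #8, #9, #12, #16, #17, #20. (#7 stays — for-cause denied.)
Seating in order: seats 1–9 → #1, #3, #6, #7, #10, #11, #13, #14, #15; alternates → #18, #19, #21, #22.
So alternate 4 is #22.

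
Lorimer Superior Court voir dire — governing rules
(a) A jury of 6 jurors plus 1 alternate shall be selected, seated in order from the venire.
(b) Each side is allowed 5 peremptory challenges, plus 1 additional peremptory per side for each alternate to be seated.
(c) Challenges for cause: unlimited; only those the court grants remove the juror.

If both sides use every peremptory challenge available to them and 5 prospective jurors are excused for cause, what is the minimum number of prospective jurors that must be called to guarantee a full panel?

24

Seats to fill: 6 + 1 alternates = 7.
Peremptories: 5 + 1×1 = 6 per side × 2 sides = 12.
For-cause removals: 5.
Minimum venire: 7 + 12 + 5 = 24.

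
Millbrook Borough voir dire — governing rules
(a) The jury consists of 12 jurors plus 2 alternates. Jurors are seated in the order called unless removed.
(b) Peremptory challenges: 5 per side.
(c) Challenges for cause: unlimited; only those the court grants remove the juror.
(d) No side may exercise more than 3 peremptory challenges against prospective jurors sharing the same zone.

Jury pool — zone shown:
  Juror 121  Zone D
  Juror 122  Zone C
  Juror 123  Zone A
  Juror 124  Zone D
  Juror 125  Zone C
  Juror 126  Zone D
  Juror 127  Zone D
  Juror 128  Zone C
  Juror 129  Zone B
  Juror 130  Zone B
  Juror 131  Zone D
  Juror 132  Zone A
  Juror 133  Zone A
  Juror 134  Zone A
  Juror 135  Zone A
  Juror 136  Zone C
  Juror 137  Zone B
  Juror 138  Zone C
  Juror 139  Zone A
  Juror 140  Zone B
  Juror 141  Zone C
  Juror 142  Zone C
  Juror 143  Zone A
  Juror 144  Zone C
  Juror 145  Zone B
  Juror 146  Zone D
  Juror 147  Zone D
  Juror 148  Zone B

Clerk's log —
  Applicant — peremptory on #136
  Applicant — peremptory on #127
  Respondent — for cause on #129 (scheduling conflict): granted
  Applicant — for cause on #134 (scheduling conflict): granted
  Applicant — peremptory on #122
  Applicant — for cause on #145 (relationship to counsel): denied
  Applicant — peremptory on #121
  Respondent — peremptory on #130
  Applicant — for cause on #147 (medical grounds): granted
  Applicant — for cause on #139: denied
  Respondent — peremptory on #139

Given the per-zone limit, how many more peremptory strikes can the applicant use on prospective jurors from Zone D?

Applicant peremptories so far: #136, #127, #122, #121 — 4 of 5 used, 1 left overall.
Against Zone D: #127, #121 — 2 used; per-zone cap 3 leaves 1.
Binding limit: min(1, 1) = 1.

1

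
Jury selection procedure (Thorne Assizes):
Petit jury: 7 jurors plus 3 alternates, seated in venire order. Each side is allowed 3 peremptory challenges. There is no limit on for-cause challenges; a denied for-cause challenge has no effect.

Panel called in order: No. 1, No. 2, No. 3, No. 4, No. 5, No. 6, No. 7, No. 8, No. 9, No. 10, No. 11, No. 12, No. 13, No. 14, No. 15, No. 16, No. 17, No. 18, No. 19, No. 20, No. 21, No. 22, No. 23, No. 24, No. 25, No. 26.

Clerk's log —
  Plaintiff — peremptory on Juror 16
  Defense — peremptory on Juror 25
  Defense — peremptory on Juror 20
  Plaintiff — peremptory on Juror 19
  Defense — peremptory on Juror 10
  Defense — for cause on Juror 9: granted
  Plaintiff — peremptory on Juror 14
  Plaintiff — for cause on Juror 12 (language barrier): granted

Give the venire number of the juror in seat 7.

7

Removed: #9, #10, #12, #14, #16, #19, #20, #25.
Seating in order: seats 1–7 → #1, #2, #3, #4, #5, #6, #7; alternates → #8, #11, #13.
So seat 7 is #7.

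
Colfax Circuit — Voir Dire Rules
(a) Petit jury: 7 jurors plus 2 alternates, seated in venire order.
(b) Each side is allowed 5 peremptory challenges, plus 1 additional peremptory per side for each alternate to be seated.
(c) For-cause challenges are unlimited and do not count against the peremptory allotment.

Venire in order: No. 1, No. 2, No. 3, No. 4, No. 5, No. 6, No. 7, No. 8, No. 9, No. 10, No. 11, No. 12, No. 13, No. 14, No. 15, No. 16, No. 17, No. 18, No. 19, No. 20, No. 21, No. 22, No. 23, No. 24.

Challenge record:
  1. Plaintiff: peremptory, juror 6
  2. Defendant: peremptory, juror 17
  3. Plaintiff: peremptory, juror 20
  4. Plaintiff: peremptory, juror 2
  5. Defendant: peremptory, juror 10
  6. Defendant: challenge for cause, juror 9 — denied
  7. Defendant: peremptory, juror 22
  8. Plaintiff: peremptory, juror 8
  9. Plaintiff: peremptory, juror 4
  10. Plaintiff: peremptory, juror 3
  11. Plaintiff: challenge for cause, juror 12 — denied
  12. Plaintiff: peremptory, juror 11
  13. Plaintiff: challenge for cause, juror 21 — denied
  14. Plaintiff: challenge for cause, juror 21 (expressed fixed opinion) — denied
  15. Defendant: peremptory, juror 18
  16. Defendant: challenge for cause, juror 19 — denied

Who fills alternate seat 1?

15

Removed: #2, #3, #4, #6, #8, #10, #11, #17, #18, #20, #22. (#9, #12, #19, #21 stay — for-cause denied.)
Seating in order: seats 1–7 → #1, #5, #7, #9, #12, #13, #14; alternates → #15, #16.
So alternate 1 is #15.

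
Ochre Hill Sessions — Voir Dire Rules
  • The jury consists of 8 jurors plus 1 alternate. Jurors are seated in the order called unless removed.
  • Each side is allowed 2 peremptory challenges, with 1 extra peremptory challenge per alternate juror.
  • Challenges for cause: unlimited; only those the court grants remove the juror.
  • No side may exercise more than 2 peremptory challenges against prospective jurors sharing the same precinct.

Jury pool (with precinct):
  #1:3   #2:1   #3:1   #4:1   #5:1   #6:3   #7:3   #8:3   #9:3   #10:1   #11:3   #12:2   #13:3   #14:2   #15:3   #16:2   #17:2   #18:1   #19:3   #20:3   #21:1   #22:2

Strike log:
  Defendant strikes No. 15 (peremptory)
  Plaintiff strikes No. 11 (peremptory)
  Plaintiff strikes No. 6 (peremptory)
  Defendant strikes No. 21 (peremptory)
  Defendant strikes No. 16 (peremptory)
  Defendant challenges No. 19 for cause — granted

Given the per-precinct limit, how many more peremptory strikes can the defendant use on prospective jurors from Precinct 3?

Defendant peremptories so far: #15, #21, #16 — 3 of 3 used, 0 left overall.
Against Precinct 3: #15 — 1 used; per-precinct cap 2 leaves 1.
Binding limit: min(0, 1) = 0.

0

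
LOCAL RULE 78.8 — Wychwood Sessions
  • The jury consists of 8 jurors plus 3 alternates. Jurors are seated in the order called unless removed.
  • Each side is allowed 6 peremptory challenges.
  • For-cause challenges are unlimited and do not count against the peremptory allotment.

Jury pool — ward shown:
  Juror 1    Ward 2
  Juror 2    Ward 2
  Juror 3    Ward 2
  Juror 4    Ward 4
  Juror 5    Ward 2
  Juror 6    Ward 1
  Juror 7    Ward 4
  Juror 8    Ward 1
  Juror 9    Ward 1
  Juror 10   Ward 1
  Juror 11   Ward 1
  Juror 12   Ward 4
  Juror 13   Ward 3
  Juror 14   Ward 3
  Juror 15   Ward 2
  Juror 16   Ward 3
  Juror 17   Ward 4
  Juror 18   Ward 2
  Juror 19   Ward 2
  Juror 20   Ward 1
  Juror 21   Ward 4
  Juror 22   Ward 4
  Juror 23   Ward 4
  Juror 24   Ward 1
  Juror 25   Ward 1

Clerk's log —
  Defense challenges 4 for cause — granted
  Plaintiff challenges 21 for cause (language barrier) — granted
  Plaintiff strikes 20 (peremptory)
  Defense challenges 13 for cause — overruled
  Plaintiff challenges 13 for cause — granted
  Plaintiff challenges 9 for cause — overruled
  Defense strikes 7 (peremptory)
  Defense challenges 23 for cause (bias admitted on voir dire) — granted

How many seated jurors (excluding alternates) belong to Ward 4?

Removed: #4, #7, #13, #20, #21, #23.
Seated jurors 1–8: #1, #2, #3, #5, #6, #8, #9, #10 (alternates #11, #12, #14 not counted).
None of those are in Ward 4 → 0.

0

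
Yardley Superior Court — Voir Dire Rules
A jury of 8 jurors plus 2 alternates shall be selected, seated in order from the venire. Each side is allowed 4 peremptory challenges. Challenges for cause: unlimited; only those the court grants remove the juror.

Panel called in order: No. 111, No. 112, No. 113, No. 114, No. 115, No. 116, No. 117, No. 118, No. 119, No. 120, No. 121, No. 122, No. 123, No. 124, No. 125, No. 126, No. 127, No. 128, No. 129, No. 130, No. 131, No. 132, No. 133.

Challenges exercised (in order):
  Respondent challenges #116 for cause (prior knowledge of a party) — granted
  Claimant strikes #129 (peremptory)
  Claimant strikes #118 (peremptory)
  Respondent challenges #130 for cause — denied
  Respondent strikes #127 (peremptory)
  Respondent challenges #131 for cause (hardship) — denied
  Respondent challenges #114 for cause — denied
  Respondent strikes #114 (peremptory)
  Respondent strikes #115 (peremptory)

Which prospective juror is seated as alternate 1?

123

Removed: #114, #115, #116, #118, #127, #129. (#130, #131 stay — for-cause denied.)
Seating in order: seats 1–8 → #111, #112, #113, #117, #119, #120, #121, #122; alternates → #123, #124.
So alternate 1 is #123.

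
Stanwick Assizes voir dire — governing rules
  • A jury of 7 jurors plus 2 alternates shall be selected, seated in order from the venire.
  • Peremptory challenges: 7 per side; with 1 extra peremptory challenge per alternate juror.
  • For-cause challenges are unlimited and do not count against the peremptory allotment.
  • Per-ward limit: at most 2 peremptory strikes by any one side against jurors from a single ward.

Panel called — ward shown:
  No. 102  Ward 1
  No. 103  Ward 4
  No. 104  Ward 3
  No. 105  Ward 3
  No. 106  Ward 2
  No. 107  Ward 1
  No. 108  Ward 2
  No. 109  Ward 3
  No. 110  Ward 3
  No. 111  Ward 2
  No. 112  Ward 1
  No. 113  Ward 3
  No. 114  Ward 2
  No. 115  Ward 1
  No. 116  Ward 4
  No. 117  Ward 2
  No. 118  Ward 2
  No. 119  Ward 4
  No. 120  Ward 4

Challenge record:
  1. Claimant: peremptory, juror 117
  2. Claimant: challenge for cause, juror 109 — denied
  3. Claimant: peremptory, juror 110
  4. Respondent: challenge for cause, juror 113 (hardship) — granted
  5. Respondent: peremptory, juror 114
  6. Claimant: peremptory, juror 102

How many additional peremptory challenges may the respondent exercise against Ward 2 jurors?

Respondent peremptories so far: #114 — 1 of 9 used, 8 left overall.
Against Ward 2: #114 — 1 used; per-ward cap 2 leaves 1.
Binding limit: min(8, 1) = 1.

1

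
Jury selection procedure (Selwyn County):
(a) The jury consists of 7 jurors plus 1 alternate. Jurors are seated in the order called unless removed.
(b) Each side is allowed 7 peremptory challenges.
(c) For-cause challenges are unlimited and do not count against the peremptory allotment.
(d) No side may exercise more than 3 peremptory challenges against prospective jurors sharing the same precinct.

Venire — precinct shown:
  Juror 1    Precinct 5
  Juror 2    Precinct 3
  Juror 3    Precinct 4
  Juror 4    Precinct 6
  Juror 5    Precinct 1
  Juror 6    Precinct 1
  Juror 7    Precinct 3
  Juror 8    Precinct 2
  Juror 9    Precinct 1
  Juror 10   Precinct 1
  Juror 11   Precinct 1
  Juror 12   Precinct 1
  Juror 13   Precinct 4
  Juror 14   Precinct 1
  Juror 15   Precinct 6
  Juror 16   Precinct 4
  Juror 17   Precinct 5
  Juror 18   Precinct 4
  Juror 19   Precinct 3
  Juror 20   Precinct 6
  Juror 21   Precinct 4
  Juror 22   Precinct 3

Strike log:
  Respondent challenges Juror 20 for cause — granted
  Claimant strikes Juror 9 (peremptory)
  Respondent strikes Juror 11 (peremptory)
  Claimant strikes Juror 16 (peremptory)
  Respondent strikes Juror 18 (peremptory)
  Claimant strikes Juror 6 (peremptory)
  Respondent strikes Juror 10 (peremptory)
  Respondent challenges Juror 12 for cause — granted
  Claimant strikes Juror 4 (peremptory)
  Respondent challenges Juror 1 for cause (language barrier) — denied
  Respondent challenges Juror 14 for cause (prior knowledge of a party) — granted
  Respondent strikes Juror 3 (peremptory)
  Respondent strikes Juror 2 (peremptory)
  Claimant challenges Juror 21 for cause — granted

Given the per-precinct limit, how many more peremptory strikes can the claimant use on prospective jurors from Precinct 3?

3

Claimant peremptories so far: #9, #16, #6, #4 — 4 of 7 used, 3 left overall.
Against Precinct 3: none yet — per-precinct cap 3 leaves 3.
Binding limit: min(3, 3) = 3.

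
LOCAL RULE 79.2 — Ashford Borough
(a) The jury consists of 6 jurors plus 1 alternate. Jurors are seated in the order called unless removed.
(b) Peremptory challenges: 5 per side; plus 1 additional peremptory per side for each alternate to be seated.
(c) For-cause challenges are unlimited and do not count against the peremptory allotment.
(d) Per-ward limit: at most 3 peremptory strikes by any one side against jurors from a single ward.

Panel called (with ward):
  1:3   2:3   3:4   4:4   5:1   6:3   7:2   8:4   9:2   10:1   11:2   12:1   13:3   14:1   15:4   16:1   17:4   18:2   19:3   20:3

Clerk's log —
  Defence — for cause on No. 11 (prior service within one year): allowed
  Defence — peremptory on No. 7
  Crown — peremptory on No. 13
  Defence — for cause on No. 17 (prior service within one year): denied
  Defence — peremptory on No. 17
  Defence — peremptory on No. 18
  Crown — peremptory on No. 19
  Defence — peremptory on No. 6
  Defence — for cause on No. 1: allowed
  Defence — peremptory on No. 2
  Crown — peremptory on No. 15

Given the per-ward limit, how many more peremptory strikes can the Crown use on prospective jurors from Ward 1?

3

Crown peremptories so far: #13, #19, #15 — 3 of 6 used, 3 left overall.
Against Ward 1: none yet — per-ward cap 3 leaves 3.
Binding limit: min(3, 3) = 3.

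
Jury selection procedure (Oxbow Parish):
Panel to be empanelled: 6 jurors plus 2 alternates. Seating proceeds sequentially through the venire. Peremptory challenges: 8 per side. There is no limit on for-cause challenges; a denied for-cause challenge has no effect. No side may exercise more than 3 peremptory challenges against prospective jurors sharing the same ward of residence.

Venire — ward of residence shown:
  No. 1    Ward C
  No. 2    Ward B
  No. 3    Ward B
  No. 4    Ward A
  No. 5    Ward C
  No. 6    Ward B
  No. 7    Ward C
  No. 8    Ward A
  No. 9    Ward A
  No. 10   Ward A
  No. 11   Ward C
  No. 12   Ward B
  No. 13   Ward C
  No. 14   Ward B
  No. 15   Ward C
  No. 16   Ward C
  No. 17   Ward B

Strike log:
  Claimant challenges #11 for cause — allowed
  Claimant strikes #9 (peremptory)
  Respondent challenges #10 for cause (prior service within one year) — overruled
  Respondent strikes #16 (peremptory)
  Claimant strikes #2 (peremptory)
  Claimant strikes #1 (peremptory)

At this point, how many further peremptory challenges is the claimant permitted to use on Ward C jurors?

Claimant peremptories so far: #9, #2, #1 — 3 of 8 used, 5 left overall.
Against Ward C: #1 — 1 used; per-ward cap 3 leaves 2.
Binding limit: min(5, 2) = 2.

2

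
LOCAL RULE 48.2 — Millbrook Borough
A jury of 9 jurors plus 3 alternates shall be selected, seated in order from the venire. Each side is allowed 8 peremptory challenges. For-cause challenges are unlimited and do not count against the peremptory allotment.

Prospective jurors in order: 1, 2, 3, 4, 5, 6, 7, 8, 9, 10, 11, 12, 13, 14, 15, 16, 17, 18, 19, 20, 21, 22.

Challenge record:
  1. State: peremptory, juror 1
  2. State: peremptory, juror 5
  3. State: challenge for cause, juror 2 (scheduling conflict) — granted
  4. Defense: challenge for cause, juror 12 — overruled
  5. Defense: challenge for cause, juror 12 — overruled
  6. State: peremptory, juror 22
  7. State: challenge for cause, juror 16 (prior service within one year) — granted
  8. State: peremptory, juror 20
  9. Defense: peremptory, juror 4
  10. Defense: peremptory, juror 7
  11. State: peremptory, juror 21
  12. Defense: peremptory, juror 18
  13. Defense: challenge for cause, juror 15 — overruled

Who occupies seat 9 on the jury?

Removed: #1, #2, #4, #5, #7, #16, #18, #20, #21, #22. (#12, #15 stay — for-cause denied.)
Filling seats in venire order through position 9: #3, #6, #8, #9, #10, #11, #12, #13, #14.
So seat 9 is #14.

14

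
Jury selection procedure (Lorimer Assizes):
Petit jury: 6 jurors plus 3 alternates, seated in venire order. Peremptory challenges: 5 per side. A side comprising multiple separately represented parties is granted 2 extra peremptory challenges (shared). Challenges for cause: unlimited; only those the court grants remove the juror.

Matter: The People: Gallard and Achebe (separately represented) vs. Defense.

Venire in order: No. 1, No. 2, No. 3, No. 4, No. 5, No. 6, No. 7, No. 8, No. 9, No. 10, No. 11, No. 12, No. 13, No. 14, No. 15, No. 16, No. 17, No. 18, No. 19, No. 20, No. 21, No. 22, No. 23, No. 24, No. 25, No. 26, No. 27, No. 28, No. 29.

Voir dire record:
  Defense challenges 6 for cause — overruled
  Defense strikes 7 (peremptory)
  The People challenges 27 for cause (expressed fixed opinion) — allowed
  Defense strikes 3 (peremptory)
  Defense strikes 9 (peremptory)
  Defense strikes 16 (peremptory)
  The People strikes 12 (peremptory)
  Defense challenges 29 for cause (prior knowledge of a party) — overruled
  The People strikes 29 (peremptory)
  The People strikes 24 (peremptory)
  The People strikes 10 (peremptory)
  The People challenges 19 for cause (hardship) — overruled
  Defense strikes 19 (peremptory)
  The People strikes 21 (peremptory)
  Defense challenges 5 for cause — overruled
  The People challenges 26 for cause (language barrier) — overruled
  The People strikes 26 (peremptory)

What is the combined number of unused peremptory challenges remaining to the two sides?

The People allotment: 5 base + 2 multi-party = 7. Defense allotment: 5.
The People peremptories used: #12, #29, #24, #10, #21, #26 — 6 (for-cause on #27, #19, #26 don't count).
Defense peremptories used: #7, #3, #9, #16, #19 — 5 (for-cause on #6, #29, #5 don't count).
Remaining: (7 − 6) + (5 − 5) = 1.

1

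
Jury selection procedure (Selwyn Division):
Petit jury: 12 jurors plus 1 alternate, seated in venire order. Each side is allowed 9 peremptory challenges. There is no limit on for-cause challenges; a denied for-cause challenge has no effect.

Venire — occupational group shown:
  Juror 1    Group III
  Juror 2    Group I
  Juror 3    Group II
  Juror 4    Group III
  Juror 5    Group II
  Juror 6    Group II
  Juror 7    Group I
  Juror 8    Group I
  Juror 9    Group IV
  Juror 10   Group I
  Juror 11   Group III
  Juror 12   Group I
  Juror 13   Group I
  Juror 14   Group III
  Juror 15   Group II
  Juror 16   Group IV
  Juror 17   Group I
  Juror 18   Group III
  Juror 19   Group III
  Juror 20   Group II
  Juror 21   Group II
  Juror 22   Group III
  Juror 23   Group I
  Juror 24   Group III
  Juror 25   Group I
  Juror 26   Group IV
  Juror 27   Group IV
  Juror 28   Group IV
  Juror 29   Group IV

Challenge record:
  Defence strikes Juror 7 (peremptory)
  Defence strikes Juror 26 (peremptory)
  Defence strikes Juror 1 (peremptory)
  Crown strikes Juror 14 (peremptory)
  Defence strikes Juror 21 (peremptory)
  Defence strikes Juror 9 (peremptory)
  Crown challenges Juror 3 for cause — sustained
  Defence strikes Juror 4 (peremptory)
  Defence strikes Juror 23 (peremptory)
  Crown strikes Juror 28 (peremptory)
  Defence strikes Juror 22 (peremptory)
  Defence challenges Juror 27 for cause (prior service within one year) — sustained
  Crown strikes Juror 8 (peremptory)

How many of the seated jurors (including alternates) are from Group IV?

Removed: #1, #3, #4, #7, #8, #9, #14, #21, #22, #23, #26, #27, #28.
Seated (13 incl. alternates): #2, #5, #6, #10, #11, #12, #13, #15, #16, #17, #18, #19, #20.
Of those, in Group IV: #16 → 1.

1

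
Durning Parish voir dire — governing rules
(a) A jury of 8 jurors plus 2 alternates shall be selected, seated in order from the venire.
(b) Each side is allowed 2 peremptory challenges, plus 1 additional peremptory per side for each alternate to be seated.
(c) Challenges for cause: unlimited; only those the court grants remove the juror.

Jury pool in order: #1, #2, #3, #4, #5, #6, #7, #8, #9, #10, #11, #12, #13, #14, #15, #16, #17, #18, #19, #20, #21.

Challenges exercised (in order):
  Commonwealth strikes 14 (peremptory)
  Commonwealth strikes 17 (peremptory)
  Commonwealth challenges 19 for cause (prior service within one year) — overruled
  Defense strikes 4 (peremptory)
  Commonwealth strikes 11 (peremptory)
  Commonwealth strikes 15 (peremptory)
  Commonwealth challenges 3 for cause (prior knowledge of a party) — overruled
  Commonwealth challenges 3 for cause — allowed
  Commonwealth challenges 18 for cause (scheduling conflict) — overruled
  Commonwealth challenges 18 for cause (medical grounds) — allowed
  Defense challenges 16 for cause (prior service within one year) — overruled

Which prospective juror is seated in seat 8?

Removed: #3, #4, #11, #14, #15, #17, #18. (#16, #19 stay — for-cause denied.)
Seating in order: seats 1–8 → #1, #2, #5, #6, #7, #8, #9, #10; alternates → #12, #13.
So seat 8 is #10.

10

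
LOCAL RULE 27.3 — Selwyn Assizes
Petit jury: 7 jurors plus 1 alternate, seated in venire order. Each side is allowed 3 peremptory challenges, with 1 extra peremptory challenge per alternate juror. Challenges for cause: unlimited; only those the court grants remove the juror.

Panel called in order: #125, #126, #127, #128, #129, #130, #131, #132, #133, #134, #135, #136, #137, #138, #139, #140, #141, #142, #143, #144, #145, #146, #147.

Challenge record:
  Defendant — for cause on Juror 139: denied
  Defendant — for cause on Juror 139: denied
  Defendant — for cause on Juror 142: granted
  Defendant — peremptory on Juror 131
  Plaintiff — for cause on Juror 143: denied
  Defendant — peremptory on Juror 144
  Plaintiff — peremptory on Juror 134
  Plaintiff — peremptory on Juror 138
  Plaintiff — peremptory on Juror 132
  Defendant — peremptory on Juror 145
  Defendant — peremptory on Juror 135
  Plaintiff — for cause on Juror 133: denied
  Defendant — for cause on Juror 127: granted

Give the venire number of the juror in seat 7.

136

Removed: #127, #131, #132, #134, #135, #138, #142, #144, #145. (#133, #139, #143 stay — for-cause denied.)
Seating in order: seats 1–7 → #125, #126, #128, #129, #130, #133, #136; alternates → #137.
So seat 7 is #136.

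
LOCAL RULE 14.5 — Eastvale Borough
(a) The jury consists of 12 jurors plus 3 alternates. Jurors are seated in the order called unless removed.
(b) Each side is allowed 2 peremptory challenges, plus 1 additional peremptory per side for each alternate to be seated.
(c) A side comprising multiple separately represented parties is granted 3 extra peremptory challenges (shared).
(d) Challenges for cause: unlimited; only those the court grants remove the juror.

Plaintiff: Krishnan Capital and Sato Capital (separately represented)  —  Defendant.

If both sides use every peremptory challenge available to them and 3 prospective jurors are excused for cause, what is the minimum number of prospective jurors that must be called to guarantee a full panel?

Seats to fill: 12 + 3 alternates = 15.
Peremptories — Plaintiff: 2 + 1×3 + 3 = 8; Defendant: 2 + 1×3 = 5; total 13.
For-cause removals: 3.
Minimum venire: 15 + 13 + 3 = 31.

31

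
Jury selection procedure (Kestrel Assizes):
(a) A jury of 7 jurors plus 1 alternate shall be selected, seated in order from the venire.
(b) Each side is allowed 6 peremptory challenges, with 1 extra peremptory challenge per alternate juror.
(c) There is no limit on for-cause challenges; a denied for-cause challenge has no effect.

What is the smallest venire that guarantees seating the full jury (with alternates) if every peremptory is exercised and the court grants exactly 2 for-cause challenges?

Seats to fill: 7 + 1 alternates = 8.
Peremptories: 6 + 1×1 = 7 per side × 2 sides = 14.
For-cause removals: 2.
Minimum venire: 8 + 14 + 2 = 24.

24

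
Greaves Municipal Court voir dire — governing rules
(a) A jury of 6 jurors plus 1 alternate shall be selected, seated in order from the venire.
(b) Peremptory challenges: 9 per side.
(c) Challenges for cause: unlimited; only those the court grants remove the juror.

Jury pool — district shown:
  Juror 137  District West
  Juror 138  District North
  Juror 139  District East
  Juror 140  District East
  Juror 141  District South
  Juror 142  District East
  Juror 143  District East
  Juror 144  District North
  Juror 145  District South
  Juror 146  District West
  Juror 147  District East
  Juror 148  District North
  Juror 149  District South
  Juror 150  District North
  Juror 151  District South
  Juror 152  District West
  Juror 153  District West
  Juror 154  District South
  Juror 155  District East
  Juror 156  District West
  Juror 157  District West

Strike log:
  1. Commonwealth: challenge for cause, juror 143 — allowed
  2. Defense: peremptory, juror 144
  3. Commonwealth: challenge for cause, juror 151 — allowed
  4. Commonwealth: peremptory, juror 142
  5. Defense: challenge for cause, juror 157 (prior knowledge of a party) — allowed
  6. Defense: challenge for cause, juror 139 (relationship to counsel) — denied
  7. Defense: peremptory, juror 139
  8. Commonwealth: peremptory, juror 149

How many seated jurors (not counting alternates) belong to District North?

1

Removed: #139, #142, #143, #144, #149, #151, #157.
Seated jurors 1–6: #137, #138, #140, #141, #145, #146 (alternates #147 not counted).
Of those, in District North: #138 → 1.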